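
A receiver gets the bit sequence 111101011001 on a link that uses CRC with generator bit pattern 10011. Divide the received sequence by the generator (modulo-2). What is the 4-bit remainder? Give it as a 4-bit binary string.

Modulo-2 division of 111101011001 by 10011:
  pos 0: 11110 XOR 10011 = 01101
  pos 1: 11011 XOR 10011 = 01000
  pos 2: 10000 XOR 10011 = 00011
  pos 5: 11110 XOR 10011 = 01101
  pos 6: 11010 XOR 10011 = 01001
  pos 7: 10011 XOR 10011 = 00000
Remainder = 0000 (zero — the frame passes the CRC check).

0000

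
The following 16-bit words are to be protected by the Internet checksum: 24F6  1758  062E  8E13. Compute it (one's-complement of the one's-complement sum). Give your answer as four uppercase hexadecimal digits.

One's-complement addition (fold any carry out of bit 15 back into bit 0):
  0x24F6 + 0x1758 = 0x03C4E
  0x3C4E + 0x062E = 0x0427C
  0x427C + 0x8E13 = 0x0D08F
One's-complement sum = 0xD08F.
Checksum = ~0xD08F & 0xFFFF = 0x2F70.

2F70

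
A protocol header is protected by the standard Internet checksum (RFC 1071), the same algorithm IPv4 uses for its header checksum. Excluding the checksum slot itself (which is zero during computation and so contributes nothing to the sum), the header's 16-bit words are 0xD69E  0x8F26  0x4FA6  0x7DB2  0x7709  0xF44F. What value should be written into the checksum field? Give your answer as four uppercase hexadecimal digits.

6188

One's-complement addition (fold any carry out of bit 15 back into bit 0):
  0xD69E + 0x8F26 = 0x165C4 → wrap carry → 0x65C5
  0x65C5 + 0x4FA6 = 0x0B56B
  0xB56B + 0x7DB2 = 0x1331D → wrap carry → 0x331E
  0x331E + 0x7709 = 0x0AA27
  0xAA27 + 0xF44F = 0x19E76 → wrap carry → 0x9E77
One's-complement sum = 0x9E77.
Checksum = ~0x9E77 & 0xFFFF = 0x6188.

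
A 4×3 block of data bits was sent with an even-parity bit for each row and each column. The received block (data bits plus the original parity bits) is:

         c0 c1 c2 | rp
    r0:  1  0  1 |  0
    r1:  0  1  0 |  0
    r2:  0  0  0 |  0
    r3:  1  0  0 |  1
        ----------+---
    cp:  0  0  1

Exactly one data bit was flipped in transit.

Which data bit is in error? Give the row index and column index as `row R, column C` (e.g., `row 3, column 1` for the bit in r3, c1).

Recompute each row's even parity and compare to rp:
  r0: data parity 0, sent rp 0 → ok
  r1: data parity 1, sent rp 0 → mismatch
  r2: data parity 0, sent rp 0 → ok
  r3: data parity 1, sent rp 1 → ok
Recompute each column's even parity and compare to cp:
  c0: data parity 0, sent cp 0 → ok
  c1: data parity 1, sent cp 0 → mismatch
  c2: data parity 1, sent cp 1 → ok
Exactly one row (r1) and one column (c1) fail → the flipped bit is at their intersection.

row 1, column 1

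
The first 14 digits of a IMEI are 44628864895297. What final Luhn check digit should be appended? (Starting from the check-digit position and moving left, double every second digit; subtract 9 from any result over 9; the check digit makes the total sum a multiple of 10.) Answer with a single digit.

9

Partial digits right→left: 7 9 2 5 9 8 4 6 8 8 2 6 4 4
Double every second digit counting from the check-digit position (so the 1st, 3rd, 5th, ... of the partial from the right).
  doubled (with −9 where >9): 5 4 9 8 7 4 8 → sum 45
  kept as-is: 9 5 8 6 8 6 4 → sum 46
Total = 45 + 46 = 91.
Check digit = (10 − (91 mod 10)) mod 10 = 9.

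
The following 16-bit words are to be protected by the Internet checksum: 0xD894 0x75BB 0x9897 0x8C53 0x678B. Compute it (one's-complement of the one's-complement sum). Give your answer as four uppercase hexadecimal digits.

2539

One's-complement addition (fold any carry out of bit 15 back into bit 0):
  0xD894 + 0x75BB = 0x14E4F → wrap carry → 0x4E50
  0x4E50 + 0x9897 = 0x0E6E7
  0xE6E7 + 0x8C53 = 0x1733A → wrap carry → 0x733B
  0x733B + 0x678B = 0x0DAC6
One's-complement sum = 0xDAC6.
Checksum = ~0xDAC6 & 0xFFFF = 0x2539.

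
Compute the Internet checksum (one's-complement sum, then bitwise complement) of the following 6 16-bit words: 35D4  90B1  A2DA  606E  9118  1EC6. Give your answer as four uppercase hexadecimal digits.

One's-complement addition (fold any carry out of bit 15 back into bit 0):
  0x35D4 + 0x90B1 = 0x0C685
  0xC685 + 0xA2DA = 0x1695F → wrap carry → 0x6960
  0x6960 + 0x606E = 0x0C9CE
  0xC9CE + 0x9118 = 0x15AE6 → wrap carry → 0x5AE7
  0x5AE7 + 0x1EC6 = 0x079AD
One's-complement sum = 0x79AD.
Checksum = ~0x79AD & 0xFFFF = 0x8652.

8652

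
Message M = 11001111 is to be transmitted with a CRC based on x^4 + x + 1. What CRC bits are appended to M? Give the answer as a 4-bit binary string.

1011

Append 4 zeros: 110011110000. Divide by 10011 (XOR where the leading bit is 1):
  pos 0: 11001 XOR 10011 = 01010
  pos 1: 10101 XOR 10011 = 00110
  pos 3: 11011 XOR 10011 = 01000
  pos 4: 10000 XOR 10011 = 00011
  pos 7: 11000 XOR 10011 = 01011
Remainder (last 4 bits) = 1011. This is the CRC / FCS.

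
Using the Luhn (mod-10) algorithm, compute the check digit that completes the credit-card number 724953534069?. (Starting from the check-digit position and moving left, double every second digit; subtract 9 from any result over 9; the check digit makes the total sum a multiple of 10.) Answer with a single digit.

Partial digits right→left: 9 6 0 4 3 5 3 5 9 4 2 7
Double every second digit counting from the check-digit position (so the 1st, 3rd, 5th, ... of the partial from the right).
  doubled (with −9 where >9): 9 0 6 6 9 4 → sum 34
  kept as-is: 6 4 5 5 4 7 → sum 31
Total = 34 + 31 = 65.
Check digit = (10 − (65 mod 10)) mod 10 = 5.

5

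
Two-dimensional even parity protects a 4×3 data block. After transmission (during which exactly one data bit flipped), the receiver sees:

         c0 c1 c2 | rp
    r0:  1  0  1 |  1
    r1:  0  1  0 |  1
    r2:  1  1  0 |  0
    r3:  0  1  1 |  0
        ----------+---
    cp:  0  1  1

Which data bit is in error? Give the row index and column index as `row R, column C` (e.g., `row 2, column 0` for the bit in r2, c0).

row 0, column 2

Recompute each row's even parity and compare to rp:
  r0: data parity 0, sent rp 1 → mismatch
  r1: data parity 1, sent rp 1 → ok
  r2: data parity 0, sent rp 0 → ok
  r3: data parity 0, sent rp 0 → ok
Recompute each column's even parity and compare to cp:
  c0: data parity 0, sent cp 0 → ok
  c1: data parity 1, sent cp 1 → ok
  c2: data parity 0, sent cp 1 → mismatch
Exactly one row (r0) and one column (c2) fail → the flipped bit is at their intersection.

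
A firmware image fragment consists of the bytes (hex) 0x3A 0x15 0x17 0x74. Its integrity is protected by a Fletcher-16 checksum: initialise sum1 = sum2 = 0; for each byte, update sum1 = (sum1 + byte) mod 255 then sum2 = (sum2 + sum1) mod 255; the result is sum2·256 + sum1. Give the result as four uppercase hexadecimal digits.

CADA

Running sums (mod 255):
  after byte 0 (0x3A): sum1=58, sum2=58
  after byte 1 (0x15): sum1=79, sum2=137
  after byte 2 (0x17): sum1=102, sum2=239
  after byte 3 (0x74): sum1=218, sum2=202
Checksum = sum2·256 + sum1 = 202·256 + 218 = 51930 = 0xCADA.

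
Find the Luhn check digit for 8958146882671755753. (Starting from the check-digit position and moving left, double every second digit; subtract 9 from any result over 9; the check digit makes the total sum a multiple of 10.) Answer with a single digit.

Partial digits right→left: 3 5 7 5 5 7 1 7 6 2 8 8 6 4 1 8 5 9 8
Double every second digit counting from the check-digit position (so the 1st, 3rd, 5th, ... of the partial from the right).
  doubled (with −9 where >9): 6 5 1 2 3 7 3 2 1 7 → sum 37
  kept as-is: 5 5 7 7 2 8 4 8 9 → sum 55
Total = 37 + 55 = 92.
Check digit = (10 − (92 mod 10)) mod 10 = 8.

8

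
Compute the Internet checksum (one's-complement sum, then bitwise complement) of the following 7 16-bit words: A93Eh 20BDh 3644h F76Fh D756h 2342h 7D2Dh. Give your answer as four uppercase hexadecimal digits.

9089

One's-complement addition (fold any carry out of bit 15 back into bit 0):
  0xA93E + 0x20BD = 0x0C9FB
  0xC9FB + 0x3644 = 0x1003F → wrap carry → 0x0040
  0x0040 + 0xF76F = 0x0F7AF
  0xF7AF + 0xD756 = 0x1CF05 → wrap carry → 0xCF06
  0xCF06 + 0x2342 = 0x0F248
  0xF248 + 0x7D2D = 0x16F75 → wrap carry → 0x6F76
One's-complement sum = 0x6F76.
Checksum = ~0x6F76 & 0xFFFF = 0x9089.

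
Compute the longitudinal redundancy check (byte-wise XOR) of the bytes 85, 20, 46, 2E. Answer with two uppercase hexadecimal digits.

XOR the bytes together:
  start with 0x85
  0x85 ⊕ 0x20 = 0xA5
  0xA5 ⊕ 0x46 = 0xE3
  0xE3 ⊕ 0x2E = 0xCD

CD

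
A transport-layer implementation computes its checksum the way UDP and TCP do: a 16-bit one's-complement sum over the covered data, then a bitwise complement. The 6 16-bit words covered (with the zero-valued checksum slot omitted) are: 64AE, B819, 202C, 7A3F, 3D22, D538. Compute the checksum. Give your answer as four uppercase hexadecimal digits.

One's-complement addition (fold any carry out of bit 15 back into bit 0):
  0x64AE + 0xB819 = 0x11CC7 → wrap carry → 0x1CC8
  0x1CC8 + 0x202C = 0x03CF4
  0x3CF4 + 0x7A3F = 0x0B733
  0xB733 + 0x3D22 = 0x0F455
  0xF455 + 0xD538 = 0x1C98D → wrap carry → 0xC98E
One's-complement sum = 0xC98E.
Checksum = ~0xC98E & 0xFFFF = 0x3671.

3671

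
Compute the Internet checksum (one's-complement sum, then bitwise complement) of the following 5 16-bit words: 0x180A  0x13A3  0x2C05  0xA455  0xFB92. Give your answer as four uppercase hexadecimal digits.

0865

One's-complement addition (fold any carry out of bit 15 back into bit 0):
  0x180A + 0x13A3 = 0x02BAD
  0x2BAD + 0x2C05 = 0x057B2
  0x57B2 + 0xA455 = 0x0FC07
  0xFC07 + 0xFB92 = 0x1F799 → wrap carry → 0xF79A
One's-complement sum = 0xF79A.
Checksum = ~0xF79A & 0xFFFF = 0x0865.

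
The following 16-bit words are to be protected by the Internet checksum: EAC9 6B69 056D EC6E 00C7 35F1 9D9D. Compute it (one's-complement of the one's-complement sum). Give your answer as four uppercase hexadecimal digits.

E39A

One's-complement addition (fold any carry out of bit 15 back into bit 0):
  0xEAC9 + 0x6B69 = 0x15632 → wrap carry → 0x5633
  0x5633 + 0x056D = 0x05BA0
  0x5BA0 + 0xEC6E = 0x1480E → wrap carry → 0x480F
  0x480F + 0x00C7 = 0x048D6
  0x48D6 + 0x35F1 = 0x07EC7
  0x7EC7 + 0x9D9D = 0x11C64 → wrap carry → 0x1C65
One's-complement sum = 0x1C65.
Checksum = ~0x1C65 & 0xFFFF = 0xE39A.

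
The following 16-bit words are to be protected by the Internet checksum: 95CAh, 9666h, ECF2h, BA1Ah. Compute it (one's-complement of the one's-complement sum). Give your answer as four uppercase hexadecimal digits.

One's-complement addition (fold any carry out of bit 15 back into bit 0):
  0x95CA + 0x9666 = 0x12C30 → wrap carry → 0x2C31
  0x2C31 + 0xECF2 = 0x11923 → wrap carry → 0x1924
  0x1924 + 0xBA1A = 0x0D33E
One's-complement sum = 0xD33E.
Checksum = ~0xD33E & 0xFFFF = 0x2CC1.

2CC1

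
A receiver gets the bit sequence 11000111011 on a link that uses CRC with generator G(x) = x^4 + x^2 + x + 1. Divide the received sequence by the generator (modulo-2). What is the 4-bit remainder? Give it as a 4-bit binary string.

1110

Modulo-2 division of 11000111011 by 10111:
  pos 0: 11000 XOR 10111 = 01111
  pos 1: 11111 XOR 10111 = 01000
  pos 2: 10001 XOR 10111 = 00110
  pos 4: 11010 XOR 10111 = 01101
  pos 5: 11011 XOR 10111 = 01100
  pos 6: 11001 XOR 10111 = 01110
Remainder = 1110 (nonzero — an error is detected).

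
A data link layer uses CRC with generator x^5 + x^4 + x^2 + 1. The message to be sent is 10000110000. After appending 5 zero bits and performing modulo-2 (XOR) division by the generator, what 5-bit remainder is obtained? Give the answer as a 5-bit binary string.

Append 5 zeros: 1000011000000000. Divide by 110101 (XOR where the leading bit is 1):
  pos 0: 100001 XOR 110101 = 010100
  pos 1: 101001 XOR 110101 = 011100
  pos 2: 111000 XOR 110101 = 001101
  pos 4: 110100 XOR 110101 = 000001
  pos 9: 100000 XOR 110101 = 010101
  pos 10: 101010 XOR 110101 = 011111
Remainder (last 5 bits) = 11111. This is the CRC / FCS.

11111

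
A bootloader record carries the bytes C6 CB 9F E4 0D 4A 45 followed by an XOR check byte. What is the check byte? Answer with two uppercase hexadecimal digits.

74

XOR the bytes together:
  start with 0xC6
  0xC6 ⊕ 0xCB = 0x0D
  0x0D ⊕ 0x9F = 0x92
  0x92 ⊕ 0xE4 = 0x76
  0x76 ⊕ 0x0D = 0x7B
  0x7B ⊕ 0x4A = 0x31
  0x31 ⊕ 0x45 = 0x74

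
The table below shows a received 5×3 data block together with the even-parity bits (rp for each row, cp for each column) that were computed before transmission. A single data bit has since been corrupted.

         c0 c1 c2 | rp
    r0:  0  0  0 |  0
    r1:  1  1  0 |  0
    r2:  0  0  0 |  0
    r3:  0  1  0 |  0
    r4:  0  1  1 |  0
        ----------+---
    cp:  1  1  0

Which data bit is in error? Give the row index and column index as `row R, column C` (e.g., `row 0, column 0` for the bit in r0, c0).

Recompute each row's even parity and compare to rp:
  r0: data parity 0, sent rp 0 → ok
  r1: data parity 0, sent rp 0 → ok
  r2: data parity 0, sent rp 0 → ok
  r3: data parity 1, sent rp 0 → mismatch
  r4: data parity 0, sent rp 0 → ok
Recompute each column's even parity and compare to cp:
  c0: data parity 1, sent cp 1 → ok
  c1: data parity 1, sent cp 1 → ok
  c2: data parity 1, sent cp 0 → mismatch
Exactly one row (r3) and one column (c2) fail → the flipped bit is at their intersection.

row 3, column 2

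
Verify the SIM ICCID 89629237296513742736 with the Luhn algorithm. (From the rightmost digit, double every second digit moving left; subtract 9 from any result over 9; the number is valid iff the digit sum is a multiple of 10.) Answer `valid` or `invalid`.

invalid

From the right, keep odd positions and double even positions (subtract 9 from any doubled value over 9):
  doubled (positions 2,4,...): 6 4 5 2 3 4 6 9 3 7 → sum 49
  kept (positions 1,3,...): 6 7 4 3 5 9 7 2 2 9 → sum 54
Total = 103.
103 mod 10 = 3, so the number is invalid.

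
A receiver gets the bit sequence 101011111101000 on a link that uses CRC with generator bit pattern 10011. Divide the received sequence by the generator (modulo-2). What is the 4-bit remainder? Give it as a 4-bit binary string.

0111

Modulo-2 division of 101011111101000 by 10011:
  pos 0: 10101 XOR 10011 = 00110
  pos 2: 11011 XOR 10011 = 01000
  pos 3: 10001 XOR 10011 = 00010
  pos 6: 10110 XOR 10011 = 00101
  pos 8: 10110 XOR 10011 = 00101
  pos 10: 10100 XOR 10011 = 00111
Remainder = 0111 (nonzero — an error is detected).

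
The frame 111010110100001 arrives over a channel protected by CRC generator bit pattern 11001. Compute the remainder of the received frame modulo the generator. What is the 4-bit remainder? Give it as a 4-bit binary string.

Modulo-2 division of 111010110100001 by 11001:
  pos 0: 11101 XOR 11001 = 00100
  pos 2: 10001 XOR 11001 = 01000
  pos 3: 10001 XOR 11001 = 01000
  pos 4: 10000 XOR 11001 = 01001
  pos 5: 10011 XOR 11001 = 01010
  pos 6: 10100 XOR 11001 = 01101
  pos 7: 11010 XOR 11001 = 00011
  pos 10: 11001 XOR 11001 = 00000
Remainder = 0000 (zero — the frame passes the CRC check).

0000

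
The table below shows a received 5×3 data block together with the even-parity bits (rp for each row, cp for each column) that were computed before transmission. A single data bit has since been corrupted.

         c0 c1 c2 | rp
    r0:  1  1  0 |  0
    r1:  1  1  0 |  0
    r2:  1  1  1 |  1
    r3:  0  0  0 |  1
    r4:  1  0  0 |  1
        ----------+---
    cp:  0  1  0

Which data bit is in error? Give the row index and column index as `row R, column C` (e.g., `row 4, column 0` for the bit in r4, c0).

Recompute each row's even parity and compare to rp:
  r0: data parity 0, sent rp 0 → ok
  r1: data parity 0, sent rp 0 → ok
  r2: data parity 1, sent rp 1 → ok
  r3: data parity 0, sent rp 1 → mismatch
  r4: data parity 1, sent rp 1 → ok
Recompute each column's even parity and compare to cp:
  c0: data parity 0, sent cp 0 → ok
  c1: data parity 1, sent cp 1 → ok
  c2: data parity 1, sent cp 0 → mismatch
Exactly one row (r3) and one column (c2) fail → the flipped bit is at their intersection.

row 3, column 2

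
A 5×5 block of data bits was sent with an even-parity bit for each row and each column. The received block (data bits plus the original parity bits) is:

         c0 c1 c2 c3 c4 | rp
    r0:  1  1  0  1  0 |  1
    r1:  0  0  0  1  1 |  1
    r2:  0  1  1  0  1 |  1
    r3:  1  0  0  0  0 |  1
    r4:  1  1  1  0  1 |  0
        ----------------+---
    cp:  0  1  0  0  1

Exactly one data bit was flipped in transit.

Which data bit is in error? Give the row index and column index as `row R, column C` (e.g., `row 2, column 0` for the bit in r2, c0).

Recompute each row's even parity and compare to rp:
  r0: data parity 1, sent rp 1 → ok
  r1: data parity 0, sent rp 1 → mismatch
  r2: data parity 1, sent rp 1 → ok
  r3: data parity 1, sent rp 1 → ok
  r4: data parity 0, sent rp 0 → ok
Recompute each column's even parity and compare to cp:
  c0: data parity 1, sent cp 0 → mismatch
  c1: data parity 1, sent cp 1 → ok
  c2: data parity 0, sent cp 0 → ok
  c3: data parity 0, sent cp 0 → ok
  c4: data parity 1, sent cp 1 → ok
Exactly one row (r1) and one column (c0) fail → the flipped bit is at their intersection.

row 1, column 0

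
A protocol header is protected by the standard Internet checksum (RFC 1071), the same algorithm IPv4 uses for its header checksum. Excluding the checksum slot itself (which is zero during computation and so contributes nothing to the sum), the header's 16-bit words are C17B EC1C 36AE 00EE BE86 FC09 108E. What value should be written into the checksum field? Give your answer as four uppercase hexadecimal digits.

One's-complement addition (fold any carry out of bit 15 back into bit 0):
  0xC17B + 0xEC1C = 0x1AD97 → wrap carry → 0xAD98
  0xAD98 + 0x36AE = 0x0E446
  0xE446 + 0x00EE = 0x0E534
  0xE534 + 0xBE86 = 0x1A3BA → wrap carry → 0xA3BB
  0xA3BB + 0xFC09 = 0x19FC4 → wrap carry → 0x9FC5
  0x9FC5 + 0x108E = 0x0B053
One's-complement sum = 0xB053.
Checksum = ~0xB053 & 0xFFFF = 0x4FAC.

4FAC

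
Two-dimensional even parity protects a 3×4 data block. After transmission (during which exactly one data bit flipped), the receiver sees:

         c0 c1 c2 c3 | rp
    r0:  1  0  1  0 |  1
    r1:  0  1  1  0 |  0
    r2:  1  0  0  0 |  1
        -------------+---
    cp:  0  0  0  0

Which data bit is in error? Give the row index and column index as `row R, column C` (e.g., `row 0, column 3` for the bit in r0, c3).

Recompute each row's even parity and compare to rp:
  r0: data parity 0, sent rp 1 → mismatch
  r1: data parity 0, sent rp 0 → ok
  r2: data parity 1, sent rp 1 → ok
Recompute each column's even parity and compare to cp:
  c0: data parity 0, sent cp 0 → ok
  c1: data parity 1, sent cp 0 → mismatch
  c2: data parity 0, sent cp 0 → ok
  c3: data parity 0, sent cp 0 → ok
Exactly one row (r0) and one column (c1) fail → the flipped bit is at their intersection.

row 0, column 1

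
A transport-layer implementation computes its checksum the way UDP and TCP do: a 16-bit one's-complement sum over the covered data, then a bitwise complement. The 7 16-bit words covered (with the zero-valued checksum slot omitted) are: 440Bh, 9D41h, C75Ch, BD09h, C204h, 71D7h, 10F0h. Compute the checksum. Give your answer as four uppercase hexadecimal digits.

5580

One's-complement addition (fold any carry out of bit 15 back into bit 0):
  0x440B + 0x9D41 = 0x0E14C
  0xE14C + 0xC75C = 0x1A8A8 → wrap carry → 0xA8A9
  0xA8A9 + 0xBD09 = 0x165B2 → wrap carry → 0x65B3
  0x65B3 + 0xC204 = 0x127B7 → wrap carry → 0x27B8
  0x27B8 + 0x71D7 = 0x0998F
  0x998F + 0x10F0 = 0x0AA7F
One's-complement sum = 0xAA7F.
Checksum = ~0xAA7F & 0xFFFF = 0x5580.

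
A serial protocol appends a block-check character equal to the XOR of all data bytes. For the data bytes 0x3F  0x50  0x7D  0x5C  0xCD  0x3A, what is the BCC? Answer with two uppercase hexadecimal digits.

B9

XOR the bytes together:
  start with 0x3F
  0x3F ⊕ 0x50 = 0x6F
  0x6F ⊕ 0x7D = 0x12
  0x12 ⊕ 0x5C = 0x4E
  0x4E ⊕ 0xCD = 0x83
  0x83 ⊕ 0x3A = 0xB9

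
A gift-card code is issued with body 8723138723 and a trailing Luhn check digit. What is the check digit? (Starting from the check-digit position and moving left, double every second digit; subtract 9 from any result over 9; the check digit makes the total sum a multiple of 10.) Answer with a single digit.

Partial digits right→left: 3 2 7 8 3 1 3 2 7 8
Double every second digit counting from the check-digit position (so the 1st, 3rd, 5th, ... of the partial from the right).
  doubled (with −9 where >9): 6 5 6 6 5 → sum 28
  kept as-is: 2 8 1 2 8 → sum 21
Total = 28 + 21 = 49.
Check digit = (10 − (49 mod 10)) mod 10 = 1.

1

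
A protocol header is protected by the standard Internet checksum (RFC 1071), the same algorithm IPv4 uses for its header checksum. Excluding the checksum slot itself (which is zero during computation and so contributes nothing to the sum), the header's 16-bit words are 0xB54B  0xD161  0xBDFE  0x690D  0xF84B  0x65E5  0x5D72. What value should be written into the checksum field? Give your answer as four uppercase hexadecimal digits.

One's-complement addition (fold any carry out of bit 15 back into bit 0):
  0xB54B + 0xD161 = 0x186AC → wrap carry → 0x86AD
  0x86AD + 0xBDFE = 0x144AB → wrap carry → 0x44AC
  0x44AC + 0x690D = 0x0ADB9
  0xADB9 + 0xF84B = 0x1A604 → wrap carry → 0xA605
  0xA605 + 0x65E5 = 0x10BEA → wrap carry → 0x0BEB
  0x0BEB + 0x5D72 = 0x0695D
One's-complement sum = 0x695D.
Checksum = ~0x695D & 0xFFFF = 0x96A2.

96A2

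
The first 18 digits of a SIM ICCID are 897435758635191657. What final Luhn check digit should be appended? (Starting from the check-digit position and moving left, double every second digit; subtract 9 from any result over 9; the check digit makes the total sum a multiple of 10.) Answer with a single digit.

Partial digits right→left: 7 5 6 1 9 1 5 3 6 8 5 7 5 3 4 7 9 8
Double every second digit counting from the check-digit position (so the 1st, 3rd, 5th, ... of the partial from the right).
  doubled (with −9 where >9): 5 3 9 1 3 1 1 8 9 → sum 40
  kept as-is: 5 1 1 3 8 7 3 7 8 → sum 43
Total = 40 + 43 = 83.
Check digit = (10 − (83 mod 10)) mod 10 = 7.

7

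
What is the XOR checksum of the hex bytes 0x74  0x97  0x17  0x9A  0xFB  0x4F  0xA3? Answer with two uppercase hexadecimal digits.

79

XOR the bytes together:
  start with 0x74
  0x74 ⊕ 0x97 = 0xE3
  0xE3 ⊕ 0x17 = 0xF4
  0xF4 ⊕ 0x9A = 0x6E
  0x6E ⊕ 0xFB = 0x95
  0x95 ⊕ 0x4F = 0xDA
  0xDA ⊕ 0xA3 = 0x79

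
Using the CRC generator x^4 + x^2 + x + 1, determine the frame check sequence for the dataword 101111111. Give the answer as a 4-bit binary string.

0011

Append 4 zeros: 1011111110000. Divide by 10111 (XOR where the leading bit is 1):
  pos 0: 10111 XOR 10111 = 00000
  pos 5: 11110 XOR 10111 = 01001
  pos 6: 10010 XOR 10111 = 00101
  pos 8: 10100 XOR 10111 = 00011
Remainder (last 4 bits) = 0011. This is the CRC / FCS.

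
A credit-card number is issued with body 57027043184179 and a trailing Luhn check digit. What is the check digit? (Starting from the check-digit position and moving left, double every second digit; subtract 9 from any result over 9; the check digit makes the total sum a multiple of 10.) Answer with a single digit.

9

Partial digits right→left: 9 7 1 4 8 1 3 4 0 7 2 0 7 5
Double every second digit counting from the check-digit position (so the 1st, 3rd, 5th, ... of the partial from the right).
  doubled (with −9 where >9): 9 2 7 6 0 4 5 → sum 33
  kept as-is: 7 4 1 4 7 0 5 → sum 28
Total = 33 + 28 = 61.
Check digit = (10 − (61 mod 10)) mod 10 = 9.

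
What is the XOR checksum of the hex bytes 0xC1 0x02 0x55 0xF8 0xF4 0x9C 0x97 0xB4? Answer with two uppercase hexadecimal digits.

XOR the bytes together:
  start with 0xC1
  0xC1 ⊕ 0x02 = 0xC3
  0xC3 ⊕ 0x55 = 0x96
  0x96 ⊕ 0xF8 = 0x6E
  0x6E ⊕ 0xF4 = 0x9A
  0x9A ⊕ 0x9C = 0x06
  0x06 ⊕ 0x97 = 0x91
  0x91 ⊕ 0xB4 = 0x25

25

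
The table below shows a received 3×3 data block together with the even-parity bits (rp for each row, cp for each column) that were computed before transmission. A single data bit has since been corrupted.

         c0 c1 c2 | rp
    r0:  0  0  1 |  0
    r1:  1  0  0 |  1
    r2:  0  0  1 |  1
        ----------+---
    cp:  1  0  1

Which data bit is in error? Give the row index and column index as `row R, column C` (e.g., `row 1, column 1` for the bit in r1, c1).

Recompute each row's even parity and compare to rp:
  r0: data parity 1, sent rp 0 → mismatch
  r1: data parity 1, sent rp 1 → ok
  r2: data parity 1, sent rp 1 → ok
Recompute each column's even parity and compare to cp:
  c0: data parity 1, sent cp 1 → ok
  c1: data parity 0, sent cp 0 → ok
  c2: data parity 0, sent cp 1 → mismatch
Exactly one row (r0) and one column (c2) fail → the flipped bit is at their intersection.

row 0, column 2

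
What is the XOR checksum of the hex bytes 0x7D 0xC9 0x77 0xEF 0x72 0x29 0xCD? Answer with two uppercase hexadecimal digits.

BA

XOR the bytes together:
  start with 0x7D
  0x7D ⊕ 0xC9 = 0xB4
  0xB4 ⊕ 0x77 = 0xC3
  0xC3 ⊕ 0xEF = 0x2C
  0x2C ⊕ 0x72 = 0x5E
  0x5E ⊕ 0x29 = 0x77
  0x77 ⊕ 0xCD = 0xBA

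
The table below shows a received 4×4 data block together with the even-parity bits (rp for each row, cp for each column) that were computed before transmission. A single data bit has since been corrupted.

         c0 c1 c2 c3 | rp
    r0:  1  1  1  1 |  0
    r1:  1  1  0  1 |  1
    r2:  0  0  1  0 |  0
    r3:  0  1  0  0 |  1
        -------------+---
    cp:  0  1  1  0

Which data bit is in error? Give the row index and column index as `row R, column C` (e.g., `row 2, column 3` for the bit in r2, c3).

row 2, column 2

Recompute each row's even parity and compare to rp:
  r0: data parity 0, sent rp 0 → ok
  r1: data parity 1, sent rp 1 → ok
  r2: data parity 1, sent rp 0 → mismatch
  r3: data parity 1, sent rp 1 → ok
Recompute each column's even parity and compare to cp:
  c0: data parity 0, sent cp 0 → ok
  c1: data parity 1, sent cp 1 → ok
  c2: data parity 0, sent cp 1 → mismatch
  c3: data parity 0, sent cp 0 → ok
Exactly one row (r2) and one column (c2) fail → the flipped bit is at their intersection.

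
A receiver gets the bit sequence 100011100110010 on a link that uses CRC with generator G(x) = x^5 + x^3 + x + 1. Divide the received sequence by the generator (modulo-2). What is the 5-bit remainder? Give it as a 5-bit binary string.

Modulo-2 division of 100011100110010 by 101011:
  pos 0: 100011 XOR 101011 = 001000
  pos 2: 100010 XOR 101011 = 001001
  pos 4: 100101 XOR 101011 = 001110
  pos 6: 111010 XOR 101011 = 010001
  pos 7: 100010 XOR 101011 = 001001
  pos 9: 100110 XOR 101011 = 001101
Remainder = 01101 (nonzero — an error is detected).

01101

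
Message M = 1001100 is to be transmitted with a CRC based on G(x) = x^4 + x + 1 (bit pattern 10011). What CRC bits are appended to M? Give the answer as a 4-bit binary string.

Append 4 zeros: 10011000000. Divide by 10011 (XOR where the leading bit is 1):
  pos 0: 10011 XOR 10011 = 00000
Remainder (last 4 bits) = 0000. This is the CRC / FCS.

0000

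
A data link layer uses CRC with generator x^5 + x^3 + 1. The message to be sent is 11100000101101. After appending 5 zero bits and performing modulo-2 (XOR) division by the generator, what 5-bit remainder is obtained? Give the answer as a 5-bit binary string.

Append 5 zeros: 1110000010110100000. Divide by 101001 (XOR where the leading bit is 1):
  pos 0: 111000 XOR 101001 = 010001
  pos 1: 100010 XOR 101001 = 001011
  pos 3: 101101 XOR 101001 = 000100
  pos 6: 100011 XOR 101001 = 001010
  pos 8: 101001 XOR 101001 = 000000
Remainder (last 5 bits) = 00000. This is the CRC / FCS.

00000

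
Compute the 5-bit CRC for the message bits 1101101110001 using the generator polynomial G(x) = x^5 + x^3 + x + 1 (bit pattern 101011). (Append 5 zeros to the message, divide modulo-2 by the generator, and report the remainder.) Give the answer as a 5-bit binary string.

Append 5 zeros: 110110111000100000. Divide by 101011 (XOR where the leading bit is 1):
  pos 0: 110110 XOR 101011 = 011101
  pos 1: 111011 XOR 101011 = 010000
  pos 2: 100001 XOR 101011 = 001010
  pos 4: 101010 XOR 101011 = 000001
  pos 9: 100100 XOR 101011 = 001111
  pos 11: 111100 XOR 101011 = 010111
  pos 12: 101110 XOR 101011 = 000101
Remainder (last 5 bits) = 00101. This is the CRC / FCS.

00101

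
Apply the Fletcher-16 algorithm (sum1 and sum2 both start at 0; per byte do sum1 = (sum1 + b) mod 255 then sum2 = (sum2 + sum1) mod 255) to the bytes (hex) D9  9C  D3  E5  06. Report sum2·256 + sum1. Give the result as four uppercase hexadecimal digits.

Running sums (mod 255):
  after byte 0 (D9): sum1=217, sum2=217
  after byte 1 (9C): sum1=118, sum2=80
  after byte 2 (D3): sum1=74, sum2=154
  after byte 3 (E5): sum1=48, sum2=202
  after byte 4 (06): sum1=54, sum2=1
Checksum = sum2·256 + sum1 = 1·256 + 54 = 310 = 0x0136.

0136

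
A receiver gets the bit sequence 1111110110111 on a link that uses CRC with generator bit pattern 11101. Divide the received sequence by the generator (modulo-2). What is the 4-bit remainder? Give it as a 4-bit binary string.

Modulo-2 division of 1111110110111 by 11101:
  pos 0: 11111 XOR 11101 = 00010
  pos 3: 10101 XOR 11101 = 01000
  pos 4: 10001 XOR 11101 = 01100
  pos 5: 11000 XOR 11101 = 00101
  pos 7: 10111 XOR 11101 = 01010
  pos 8: 10101 XOR 11101 = 01000
Remainder = 1000 (nonzero — an error is detected).

1000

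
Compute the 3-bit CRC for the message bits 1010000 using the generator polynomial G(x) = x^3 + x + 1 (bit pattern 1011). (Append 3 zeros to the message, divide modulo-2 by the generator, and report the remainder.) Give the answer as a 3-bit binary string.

101

Append 3 zeros: 1010000000. Divide by 1011 (XOR where the leading bit is 1):
  pos 0: 1010 XOR 1011 = 0001
  pos 3: 1000 XOR 1011 = 0011
  pos 5: 1100 XOR 1011 = 0111
  pos 6: 1110 XOR 1011 = 0101
Remainder (last 3 bits) = 101. This is the CRC / FCS.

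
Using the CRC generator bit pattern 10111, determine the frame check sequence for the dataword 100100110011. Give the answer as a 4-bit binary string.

Append 4 zeros: 1001001100110000. Divide by 10111 (XOR where the leading bit is 1):
  pos 0: 10010 XOR 10111 = 00101
  pos 2: 10101 XOR 10111 = 00010
  pos 5: 10100 XOR 10111 = 00011
  pos 8: 11110 XOR 10111 = 01001
  pos 9: 10010 XOR 10111 = 00101
  pos 11: 10100 XOR 10111 = 00011
Remainder (last 4 bits) = 0011. This is the CRC / FCS.

0011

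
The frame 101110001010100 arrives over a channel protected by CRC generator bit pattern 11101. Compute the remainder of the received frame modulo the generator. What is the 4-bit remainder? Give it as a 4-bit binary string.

0100

Modulo-2 division of 101110001010100 by 11101:
  pos 0: 10111 XOR 11101 = 01010
  pos 1: 10100 XOR 11101 = 01001
  pos 2: 10010 XOR 11101 = 01111
  pos 3: 11110 XOR 11101 = 00011
  pos 6: 11101 XOR 11101 = 00000
Remainder = 0100 (nonzero — an error is detected).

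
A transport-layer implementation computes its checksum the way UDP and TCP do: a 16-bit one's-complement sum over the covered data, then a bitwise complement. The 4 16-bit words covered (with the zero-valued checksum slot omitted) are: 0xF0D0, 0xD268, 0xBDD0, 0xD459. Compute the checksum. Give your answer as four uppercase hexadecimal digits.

One's-complement addition (fold any carry out of bit 15 back into bit 0):
  0xF0D0 + 0xD268 = 0x1C338 → wrap carry → 0xC339
  0xC339 + 0xBDD0 = 0x18109 → wrap carry → 0x810A
  0x810A + 0xD459 = 0x15563 → wrap carry → 0x5564
One's-complement sum = 0x5564.
Checksum = ~0x5564 & 0xFFFF = 0xAA9B.

AA9B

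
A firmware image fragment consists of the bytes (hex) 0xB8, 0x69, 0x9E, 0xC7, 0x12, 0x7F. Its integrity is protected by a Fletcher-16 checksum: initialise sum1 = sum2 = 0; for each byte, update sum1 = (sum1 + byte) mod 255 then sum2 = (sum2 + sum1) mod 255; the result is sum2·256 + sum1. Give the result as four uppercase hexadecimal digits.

Running sums (mod 255):
  after byte 0 (0xB8): sum1=184, sum2=184
  after byte 1 (0x69): sum1=34, sum2=218
  after byte 2 (0x9E): sum1=192, sum2=155
  after byte 3 (0xC7): sum1=136, sum2=36
  after byte 4 (0x12): sum1=154, sum2=190
  after byte 5 (0x7F): sum1=26, sum2=216
Checksum = sum2·256 + sum1 = 216·256 + 26 = 55322 = 0xD81A.

D81A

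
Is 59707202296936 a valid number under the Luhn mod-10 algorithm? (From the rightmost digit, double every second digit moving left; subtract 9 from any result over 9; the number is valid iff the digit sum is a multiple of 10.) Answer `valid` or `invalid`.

From the right, keep odd positions and double even positions (subtract 9 from any doubled value over 9):
  doubled (positions 2,4,...): 6 3 4 0 5 5 1 → sum 24
  kept (positions 1,3,...): 6 9 9 2 2 0 9 → sum 37
Total = 61.
61 mod 10 = 1, so the number is invalid.

invalid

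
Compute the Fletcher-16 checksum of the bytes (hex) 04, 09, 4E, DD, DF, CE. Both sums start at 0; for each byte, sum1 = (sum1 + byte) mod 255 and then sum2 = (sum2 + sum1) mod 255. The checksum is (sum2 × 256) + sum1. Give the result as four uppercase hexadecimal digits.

Running sums (mod 255):
  after byte 0 (04): sum1=4, sum2=4
  after byte 1 (09): sum1=13, sum2=17
  after byte 2 (4E): sum1=91, sum2=108
  after byte 3 (DD): sum1=57, sum2=165
  after byte 4 (DF): sum1=25, sum2=190
  after byte 5 (CE): sum1=231, sum2=166
Checksum = sum2·256 + sum1 = 166·256 + 231 = 42727 = 0xA6E7.

A6E7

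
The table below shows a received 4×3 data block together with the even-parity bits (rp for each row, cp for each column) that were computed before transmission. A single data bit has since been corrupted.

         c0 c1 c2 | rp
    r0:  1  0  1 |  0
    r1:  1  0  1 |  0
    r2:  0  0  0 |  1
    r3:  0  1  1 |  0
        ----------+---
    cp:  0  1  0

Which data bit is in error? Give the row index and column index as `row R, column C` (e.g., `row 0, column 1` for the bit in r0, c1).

row 2, column 2

Recompute each row's even parity and compare to rp:
  r0: data parity 0, sent rp 0 → ok
  r1: data parity 0, sent rp 0 → ok
  r2: data parity 0, sent rp 1 → mismatch
  r3: data parity 0, sent rp 0 → ok
Recompute each column's even parity and compare to cp:
  c0: data parity 0, sent cp 0 → ok
  c1: data parity 1, sent cp 1 → ok
  c2: data parity 1, sent cp 0 → mismatch
Exactly one row (r2) and one column (c2) fail → the flipped bit is at their intersection.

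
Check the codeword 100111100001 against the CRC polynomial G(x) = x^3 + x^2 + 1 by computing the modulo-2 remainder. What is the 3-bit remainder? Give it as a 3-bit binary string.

Modulo-2 division of 100111100001 by 1101:
  pos 0: 1001 XOR 1101 = 0100
  pos 1: 1001 XOR 1101 = 0100
  pos 2: 1001 XOR 1101 = 0100
  pos 3: 1001 XOR 1101 = 0100
  pos 4: 1000 XOR 1101 = 0101
  pos 5: 1010 XOR 1101 = 0111
  pos 6: 1110 XOR 1101 = 0011
  pos 8: 1101 XOR 1101 = 0000
Remainder = 000 (zero — the frame passes the CRC check).

000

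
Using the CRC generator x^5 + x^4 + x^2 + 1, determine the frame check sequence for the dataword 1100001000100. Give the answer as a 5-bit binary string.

00011

Append 5 zeros: 110000100010000000. Divide by 110101 (XOR where the leading bit is 1):
  pos 0: 110000 XOR 110101 = 000101
  pos 3: 101100 XOR 110101 = 011001
  pos 4: 110010 XOR 110101 = 000111
  pos 7: 111100 XOR 110101 = 001001
  pos 9: 100100 XOR 110101 = 010001
  pos 10: 100010 XOR 110101 = 010111
  pos 11: 101110 XOR 110101 = 011011
  pos 12: 110110 XOR 110101 = 000011
Remainder (last 5 bits) = 00011. This is the CRC / FCS.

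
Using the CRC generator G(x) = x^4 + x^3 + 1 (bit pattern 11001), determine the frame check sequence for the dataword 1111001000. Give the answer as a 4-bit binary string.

0101

Append 4 zeros: 11110010000000. Divide by 11001 (XOR where the leading bit is 1):
  pos 0: 11110 XOR 11001 = 00111
  pos 2: 11101 XOR 11001 = 00100
  pos 4: 10000 XOR 11001 = 01001
  pos 5: 10010 XOR 11001 = 01011
  pos 6: 10110 XOR 11001 = 01111
  pos 7: 11110 XOR 11001 = 00111
  pos 9: 11100 XOR 11001 = 00101
Remainder (last 4 bits) = 0101. This is the CRC / FCS.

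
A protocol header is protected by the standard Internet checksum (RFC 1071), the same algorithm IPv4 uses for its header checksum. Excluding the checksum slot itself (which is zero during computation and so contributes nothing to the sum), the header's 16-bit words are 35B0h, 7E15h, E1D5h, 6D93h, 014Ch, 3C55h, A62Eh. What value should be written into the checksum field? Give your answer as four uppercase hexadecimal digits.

1901

One's-complement addition (fold any carry out of bit 15 back into bit 0):
  0x35B0 + 0x7E15 = 0x0B3C5
  0xB3C5 + 0xE1D5 = 0x1959A → wrap carry → 0x959B
  0x959B + 0x6D93 = 0x1032E → wrap carry → 0x032F
  0x032F + 0x014C = 0x0047B
  0x047B + 0x3C55 = 0x040D0
  0x40D0 + 0xA62E = 0x0E6FE
One's-complement sum = 0xE6FE.
Checksum = ~0xE6FE & 0xFFFF = 0x1901.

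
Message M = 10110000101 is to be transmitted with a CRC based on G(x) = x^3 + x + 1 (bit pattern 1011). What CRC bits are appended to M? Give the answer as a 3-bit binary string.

100

Append 3 zeros: 10110000101000. Divide by 1011 (XOR where the leading bit is 1):
  pos 0: 1011 XOR 1011 = 0000
  pos 8: 1010 XOR 1011 = 0001
Remainder (last 3 bits) = 100. This is the CRC / FCS.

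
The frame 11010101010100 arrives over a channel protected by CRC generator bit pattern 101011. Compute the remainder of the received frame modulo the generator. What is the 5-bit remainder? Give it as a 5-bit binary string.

11010

Modulo-2 division of 11010101010100 by 101011:
  pos 0: 110101 XOR 101011 = 011110
  pos 1: 111100 XOR 101011 = 010111
  pos 2: 101111 XOR 101011 = 000100
  pos 5: 100010 XOR 101011 = 001001
  pos 7: 100110 XOR 101011 = 001101
Remainder = 11010 (nonzero — an error is detected).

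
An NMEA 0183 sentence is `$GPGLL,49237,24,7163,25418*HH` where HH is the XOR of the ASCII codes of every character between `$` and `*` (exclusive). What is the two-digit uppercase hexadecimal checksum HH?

54

XOR the ASCII codes of the payload characters:
  'G' = 0x47 → acc = 0x47
  'P' = 0x50 → acc = 0x17
  'G' = 0x47 → acc = 0x50
  'L' = 0x4C → acc = 0x1C
  'L' = 0x4C → acc = 0x50
  ',' = 0x2C → acc = 0x7C
  '4' = 0x34 → acc = 0x48
  '9' = 0x39 → acc = 0x71
  '2' = 0x32 → acc = 0x43
  '3' = 0x33 → acc = 0x70
  '7' = 0x37 → acc = 0x47
  ',' = 0x2C → acc = 0x6B
  '2' = 0x32 → acc = 0x59
  '4' = 0x34 → acc = 0x6D
  ',' = 0x2C → acc = 0x41
  '7' = 0x37 → acc = 0x76
  '1' = 0x31 → acc = 0x47
  '6' = 0x36 → acc = 0x71
  '3' = 0x33 → acc = 0x42
  ',' = 0x2C → acc = 0x6E
  '2' = 0x32 → acc = 0x5C
  '5' = 0x35 → acc = 0x69
  '4' = 0x34 → acc = 0x5D
  '1' = 0x31 → acc = 0x6C
  '8' = 0x38 → acc = 0x54
Checksum = 0x54.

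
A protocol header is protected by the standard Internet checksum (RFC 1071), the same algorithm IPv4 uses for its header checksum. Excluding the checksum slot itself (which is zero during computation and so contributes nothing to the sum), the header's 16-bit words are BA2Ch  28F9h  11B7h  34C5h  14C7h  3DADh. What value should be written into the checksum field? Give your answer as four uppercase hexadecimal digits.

One's-complement addition (fold any carry out of bit 15 back into bit 0):
  0xBA2C + 0x28F9 = 0x0E325
  0xE325 + 0x11B7 = 0x0F4DC
  0xF4DC + 0x34C5 = 0x129A1 → wrap carry → 0x29A2
  0x29A2 + 0x14C7 = 0x03E69
  0x3E69 + 0x3DAD = 0x07C16
One's-complement sum = 0x7C16.
Checksum = ~0x7C16 & 0xFFFF = 0x83E9.

83E9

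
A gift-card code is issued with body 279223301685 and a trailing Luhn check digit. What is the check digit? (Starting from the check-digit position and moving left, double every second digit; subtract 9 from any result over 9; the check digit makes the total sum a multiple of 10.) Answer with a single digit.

Partial digits right→left: 5 8 6 1 0 3 3 2 2 9 7 2
Double every second digit counting from the check-digit position (so the 1st, 3rd, 5th, ... of the partial from the right).
  doubled (with −9 where >9): 1 3 0 6 4 5 → sum 19
  kept as-is: 8 1 3 2 9 2 → sum 25
Total = 19 + 25 = 44.
Check digit = (10 − (44 mod 10)) mod 10 = 6.

6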